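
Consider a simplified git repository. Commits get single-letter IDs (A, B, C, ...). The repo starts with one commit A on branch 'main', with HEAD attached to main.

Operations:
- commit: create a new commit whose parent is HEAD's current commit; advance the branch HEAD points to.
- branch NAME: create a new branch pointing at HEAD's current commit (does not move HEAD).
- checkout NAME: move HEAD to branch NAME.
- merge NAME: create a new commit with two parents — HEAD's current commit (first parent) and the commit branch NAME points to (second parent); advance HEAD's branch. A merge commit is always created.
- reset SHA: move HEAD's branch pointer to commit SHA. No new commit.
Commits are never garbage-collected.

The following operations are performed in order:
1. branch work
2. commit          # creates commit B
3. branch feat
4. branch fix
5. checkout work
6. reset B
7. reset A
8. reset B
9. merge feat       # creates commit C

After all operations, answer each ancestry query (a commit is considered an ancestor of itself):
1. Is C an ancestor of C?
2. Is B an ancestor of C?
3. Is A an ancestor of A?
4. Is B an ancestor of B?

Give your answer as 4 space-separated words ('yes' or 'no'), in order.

After op 1 (branch): HEAD=main@A [main=A work=A]
After op 2 (commit): HEAD=main@B [main=B work=A]
After op 3 (branch): HEAD=main@B [feat=B main=B work=A]
After op 4 (branch): HEAD=main@B [feat=B fix=B main=B work=A]
After op 5 (checkout): HEAD=work@A [feat=B fix=B main=B work=A]
After op 6 (reset): HEAD=work@B [feat=B fix=B main=B work=B]
After op 7 (reset): HEAD=work@A [feat=B fix=B main=B work=A]
After op 8 (reset): HEAD=work@B [feat=B fix=B main=B work=B]
After op 9 (merge): HEAD=work@C [feat=B fix=B main=B work=C]
ancestors(C) = {A,B,C}; C in? yes
ancestors(C) = {A,B,C}; B in? yes
ancestors(A) = {A}; A in? yes
ancestors(B) = {A,B}; B in? yes

Answer: yes yes yes yes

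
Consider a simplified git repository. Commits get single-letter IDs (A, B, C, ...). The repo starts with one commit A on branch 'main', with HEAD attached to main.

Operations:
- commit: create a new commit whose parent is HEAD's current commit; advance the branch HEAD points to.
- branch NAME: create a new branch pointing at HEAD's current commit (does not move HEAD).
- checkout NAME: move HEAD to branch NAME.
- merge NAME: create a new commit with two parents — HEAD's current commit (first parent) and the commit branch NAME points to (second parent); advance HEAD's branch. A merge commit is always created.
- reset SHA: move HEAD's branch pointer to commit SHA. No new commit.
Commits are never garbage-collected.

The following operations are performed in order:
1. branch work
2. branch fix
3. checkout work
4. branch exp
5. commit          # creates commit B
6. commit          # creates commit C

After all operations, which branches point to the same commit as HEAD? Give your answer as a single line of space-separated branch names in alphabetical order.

Answer: work

Derivation:
After op 1 (branch): HEAD=main@A [main=A work=A]
After op 2 (branch): HEAD=main@A [fix=A main=A work=A]
After op 3 (checkout): HEAD=work@A [fix=A main=A work=A]
After op 4 (branch): HEAD=work@A [exp=A fix=A main=A work=A]
After op 5 (commit): HEAD=work@B [exp=A fix=A main=A work=B]
After op 6 (commit): HEAD=work@C [exp=A fix=A main=A work=C]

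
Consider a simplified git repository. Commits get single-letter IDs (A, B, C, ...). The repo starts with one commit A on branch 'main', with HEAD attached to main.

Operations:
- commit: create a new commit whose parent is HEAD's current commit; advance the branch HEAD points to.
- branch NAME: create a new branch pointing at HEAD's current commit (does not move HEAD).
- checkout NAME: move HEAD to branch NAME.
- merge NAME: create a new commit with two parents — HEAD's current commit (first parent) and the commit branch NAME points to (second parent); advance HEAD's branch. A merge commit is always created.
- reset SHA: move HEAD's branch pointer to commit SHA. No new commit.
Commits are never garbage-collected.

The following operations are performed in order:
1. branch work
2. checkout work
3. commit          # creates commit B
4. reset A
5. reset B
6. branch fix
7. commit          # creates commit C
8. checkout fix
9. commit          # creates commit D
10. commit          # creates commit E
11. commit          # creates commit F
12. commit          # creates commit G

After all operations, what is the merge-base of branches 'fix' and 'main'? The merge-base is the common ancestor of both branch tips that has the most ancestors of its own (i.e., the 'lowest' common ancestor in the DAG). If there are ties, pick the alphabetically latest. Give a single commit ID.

After op 1 (branch): HEAD=main@A [main=A work=A]
After op 2 (checkout): HEAD=work@A [main=A work=A]
After op 3 (commit): HEAD=work@B [main=A work=B]
After op 4 (reset): HEAD=work@A [main=A work=A]
After op 5 (reset): HEAD=work@B [main=A work=B]
After op 6 (branch): HEAD=work@B [fix=B main=A work=B]
After op 7 (commit): HEAD=work@C [fix=B main=A work=C]
After op 8 (checkout): HEAD=fix@B [fix=B main=A work=C]
After op 9 (commit): HEAD=fix@D [fix=D main=A work=C]
After op 10 (commit): HEAD=fix@E [fix=E main=A work=C]
After op 11 (commit): HEAD=fix@F [fix=F main=A work=C]
After op 12 (commit): HEAD=fix@G [fix=G main=A work=C]
ancestors(fix=G): ['A', 'B', 'D', 'E', 'F', 'G']
ancestors(main=A): ['A']
common: ['A']

Answer: A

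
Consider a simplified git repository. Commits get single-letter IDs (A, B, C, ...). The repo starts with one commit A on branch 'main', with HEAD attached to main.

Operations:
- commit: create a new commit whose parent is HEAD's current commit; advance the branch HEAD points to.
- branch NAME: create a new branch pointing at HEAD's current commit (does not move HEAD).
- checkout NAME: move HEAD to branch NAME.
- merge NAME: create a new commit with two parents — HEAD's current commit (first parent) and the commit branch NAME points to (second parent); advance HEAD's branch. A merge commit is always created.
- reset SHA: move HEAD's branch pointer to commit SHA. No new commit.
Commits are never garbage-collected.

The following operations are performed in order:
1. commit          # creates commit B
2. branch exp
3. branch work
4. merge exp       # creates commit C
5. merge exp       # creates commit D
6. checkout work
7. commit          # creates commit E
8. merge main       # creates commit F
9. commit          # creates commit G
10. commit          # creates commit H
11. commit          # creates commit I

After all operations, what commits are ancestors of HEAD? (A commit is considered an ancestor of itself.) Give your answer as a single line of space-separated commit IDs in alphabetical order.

After op 1 (commit): HEAD=main@B [main=B]
After op 2 (branch): HEAD=main@B [exp=B main=B]
After op 3 (branch): HEAD=main@B [exp=B main=B work=B]
After op 4 (merge): HEAD=main@C [exp=B main=C work=B]
After op 5 (merge): HEAD=main@D [exp=B main=D work=B]
After op 6 (checkout): HEAD=work@B [exp=B main=D work=B]
After op 7 (commit): HEAD=work@E [exp=B main=D work=E]
After op 8 (merge): HEAD=work@F [exp=B main=D work=F]
After op 9 (commit): HEAD=work@G [exp=B main=D work=G]
After op 10 (commit): HEAD=work@H [exp=B main=D work=H]
After op 11 (commit): HEAD=work@I [exp=B main=D work=I]

Answer: A B C D E F G H I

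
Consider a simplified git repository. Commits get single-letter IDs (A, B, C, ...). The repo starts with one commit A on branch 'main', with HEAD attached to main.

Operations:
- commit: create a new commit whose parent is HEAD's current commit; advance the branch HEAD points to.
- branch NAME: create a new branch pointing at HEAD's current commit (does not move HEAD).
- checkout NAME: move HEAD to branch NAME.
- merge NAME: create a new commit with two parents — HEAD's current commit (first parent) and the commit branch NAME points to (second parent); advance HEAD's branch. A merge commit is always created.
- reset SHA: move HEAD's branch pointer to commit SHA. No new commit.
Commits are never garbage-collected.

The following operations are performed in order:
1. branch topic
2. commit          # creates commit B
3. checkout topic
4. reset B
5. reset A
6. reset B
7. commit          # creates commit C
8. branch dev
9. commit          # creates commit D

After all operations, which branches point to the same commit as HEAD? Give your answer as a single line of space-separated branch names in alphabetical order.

After op 1 (branch): HEAD=main@A [main=A topic=A]
After op 2 (commit): HEAD=main@B [main=B topic=A]
After op 3 (checkout): HEAD=topic@A [main=B topic=A]
After op 4 (reset): HEAD=topic@B [main=B topic=B]
After op 5 (reset): HEAD=topic@A [main=B topic=A]
After op 6 (reset): HEAD=topic@B [main=B topic=B]
After op 7 (commit): HEAD=topic@C [main=B topic=C]
After op 8 (branch): HEAD=topic@C [dev=C main=B topic=C]
After op 9 (commit): HEAD=topic@D [dev=C main=B topic=D]

Answer: topic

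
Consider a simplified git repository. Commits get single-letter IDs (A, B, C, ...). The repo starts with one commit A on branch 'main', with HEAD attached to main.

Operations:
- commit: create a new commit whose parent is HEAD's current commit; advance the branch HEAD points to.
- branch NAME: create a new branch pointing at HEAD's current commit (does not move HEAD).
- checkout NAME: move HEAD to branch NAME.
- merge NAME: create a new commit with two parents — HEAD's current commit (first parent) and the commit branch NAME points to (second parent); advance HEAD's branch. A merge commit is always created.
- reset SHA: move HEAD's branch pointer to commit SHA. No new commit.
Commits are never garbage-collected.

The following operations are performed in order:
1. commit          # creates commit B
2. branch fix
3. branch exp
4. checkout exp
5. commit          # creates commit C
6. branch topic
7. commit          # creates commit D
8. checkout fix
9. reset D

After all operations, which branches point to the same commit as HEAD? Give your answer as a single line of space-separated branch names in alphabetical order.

After op 1 (commit): HEAD=main@B [main=B]
After op 2 (branch): HEAD=main@B [fix=B main=B]
After op 3 (branch): HEAD=main@B [exp=B fix=B main=B]
After op 4 (checkout): HEAD=exp@B [exp=B fix=B main=B]
After op 5 (commit): HEAD=exp@C [exp=C fix=B main=B]
After op 6 (branch): HEAD=exp@C [exp=C fix=B main=B topic=C]
After op 7 (commit): HEAD=exp@D [exp=D fix=B main=B topic=C]
After op 8 (checkout): HEAD=fix@B [exp=D fix=B main=B topic=C]
After op 9 (reset): HEAD=fix@D [exp=D fix=D main=B topic=C]

Answer: exp fix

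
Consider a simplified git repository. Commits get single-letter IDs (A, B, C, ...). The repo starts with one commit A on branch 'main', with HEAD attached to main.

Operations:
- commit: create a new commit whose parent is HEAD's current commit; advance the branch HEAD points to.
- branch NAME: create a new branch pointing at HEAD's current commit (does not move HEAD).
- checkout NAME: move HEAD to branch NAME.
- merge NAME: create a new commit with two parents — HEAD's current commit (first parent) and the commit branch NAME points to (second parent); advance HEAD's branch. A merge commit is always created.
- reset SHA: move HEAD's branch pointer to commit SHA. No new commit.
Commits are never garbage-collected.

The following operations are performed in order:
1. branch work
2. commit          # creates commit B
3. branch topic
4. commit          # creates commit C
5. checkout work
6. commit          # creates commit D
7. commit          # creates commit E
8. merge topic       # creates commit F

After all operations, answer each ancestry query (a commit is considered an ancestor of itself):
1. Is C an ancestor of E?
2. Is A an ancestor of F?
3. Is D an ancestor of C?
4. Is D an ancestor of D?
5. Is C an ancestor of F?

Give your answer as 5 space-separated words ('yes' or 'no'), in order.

After op 1 (branch): HEAD=main@A [main=A work=A]
After op 2 (commit): HEAD=main@B [main=B work=A]
After op 3 (branch): HEAD=main@B [main=B topic=B work=A]
After op 4 (commit): HEAD=main@C [main=C topic=B work=A]
After op 5 (checkout): HEAD=work@A [main=C topic=B work=A]
After op 6 (commit): HEAD=work@D [main=C topic=B work=D]
After op 7 (commit): HEAD=work@E [main=C topic=B work=E]
After op 8 (merge): HEAD=work@F [main=C topic=B work=F]
ancestors(E) = {A,D,E}; C in? no
ancestors(F) = {A,B,D,E,F}; A in? yes
ancestors(C) = {A,B,C}; D in? no
ancestors(D) = {A,D}; D in? yes
ancestors(F) = {A,B,D,E,F}; C in? no

Answer: no yes no yes no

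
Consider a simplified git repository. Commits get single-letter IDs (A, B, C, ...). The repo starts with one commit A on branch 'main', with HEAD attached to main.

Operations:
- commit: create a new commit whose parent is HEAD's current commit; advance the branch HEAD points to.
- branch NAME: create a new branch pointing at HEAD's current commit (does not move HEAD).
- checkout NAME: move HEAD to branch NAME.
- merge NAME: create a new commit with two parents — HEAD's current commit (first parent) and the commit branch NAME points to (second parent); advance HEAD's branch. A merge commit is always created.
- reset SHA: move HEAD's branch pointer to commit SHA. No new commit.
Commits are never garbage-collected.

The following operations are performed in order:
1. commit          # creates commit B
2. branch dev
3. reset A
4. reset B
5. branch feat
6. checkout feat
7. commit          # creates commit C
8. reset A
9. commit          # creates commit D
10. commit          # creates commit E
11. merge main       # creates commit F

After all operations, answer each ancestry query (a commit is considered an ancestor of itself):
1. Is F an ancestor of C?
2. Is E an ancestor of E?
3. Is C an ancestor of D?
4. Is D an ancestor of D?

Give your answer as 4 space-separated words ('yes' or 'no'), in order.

Answer: no yes no yes

Derivation:
After op 1 (commit): HEAD=main@B [main=B]
After op 2 (branch): HEAD=main@B [dev=B main=B]
After op 3 (reset): HEAD=main@A [dev=B main=A]
After op 4 (reset): HEAD=main@B [dev=B main=B]
After op 5 (branch): HEAD=main@B [dev=B feat=B main=B]
After op 6 (checkout): HEAD=feat@B [dev=B feat=B main=B]
After op 7 (commit): HEAD=feat@C [dev=B feat=C main=B]
After op 8 (reset): HEAD=feat@A [dev=B feat=A main=B]
After op 9 (commit): HEAD=feat@D [dev=B feat=D main=B]
After op 10 (commit): HEAD=feat@E [dev=B feat=E main=B]
After op 11 (merge): HEAD=feat@F [dev=B feat=F main=B]
ancestors(C) = {A,B,C}; F in? no
ancestors(E) = {A,D,E}; E in? yes
ancestors(D) = {A,D}; C in? no
ancestors(D) = {A,D}; D in? yes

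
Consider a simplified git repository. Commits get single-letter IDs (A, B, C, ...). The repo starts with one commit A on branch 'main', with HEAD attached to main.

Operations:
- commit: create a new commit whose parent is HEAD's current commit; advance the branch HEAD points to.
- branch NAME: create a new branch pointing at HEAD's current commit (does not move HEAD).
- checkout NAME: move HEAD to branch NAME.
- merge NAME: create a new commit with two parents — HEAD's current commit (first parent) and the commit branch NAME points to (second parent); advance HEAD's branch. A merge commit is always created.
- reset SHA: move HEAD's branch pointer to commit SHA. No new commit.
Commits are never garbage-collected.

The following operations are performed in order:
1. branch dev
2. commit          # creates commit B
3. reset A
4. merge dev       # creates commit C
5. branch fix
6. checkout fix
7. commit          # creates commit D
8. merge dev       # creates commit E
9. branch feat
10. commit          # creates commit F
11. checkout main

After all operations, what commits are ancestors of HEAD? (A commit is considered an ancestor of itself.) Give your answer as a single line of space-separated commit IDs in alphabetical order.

After op 1 (branch): HEAD=main@A [dev=A main=A]
After op 2 (commit): HEAD=main@B [dev=A main=B]
After op 3 (reset): HEAD=main@A [dev=A main=A]
After op 4 (merge): HEAD=main@C [dev=A main=C]
After op 5 (branch): HEAD=main@C [dev=A fix=C main=C]
After op 6 (checkout): HEAD=fix@C [dev=A fix=C main=C]
After op 7 (commit): HEAD=fix@D [dev=A fix=D main=C]
After op 8 (merge): HEAD=fix@E [dev=A fix=E main=C]
After op 9 (branch): HEAD=fix@E [dev=A feat=E fix=E main=C]
After op 10 (commit): HEAD=fix@F [dev=A feat=E fix=F main=C]
After op 11 (checkout): HEAD=main@C [dev=A feat=E fix=F main=C]

Answer: A C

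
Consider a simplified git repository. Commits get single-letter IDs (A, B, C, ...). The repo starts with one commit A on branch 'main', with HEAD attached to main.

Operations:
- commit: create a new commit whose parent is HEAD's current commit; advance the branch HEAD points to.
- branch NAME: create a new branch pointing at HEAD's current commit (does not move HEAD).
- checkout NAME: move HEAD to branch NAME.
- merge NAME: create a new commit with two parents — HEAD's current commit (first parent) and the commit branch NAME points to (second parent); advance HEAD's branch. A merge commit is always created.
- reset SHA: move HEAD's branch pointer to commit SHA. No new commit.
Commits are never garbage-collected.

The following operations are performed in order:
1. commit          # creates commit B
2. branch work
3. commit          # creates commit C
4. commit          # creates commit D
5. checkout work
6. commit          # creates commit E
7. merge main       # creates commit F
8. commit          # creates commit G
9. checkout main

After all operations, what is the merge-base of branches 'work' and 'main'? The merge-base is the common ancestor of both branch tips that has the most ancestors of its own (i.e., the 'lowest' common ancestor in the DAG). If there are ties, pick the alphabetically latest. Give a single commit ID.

After op 1 (commit): HEAD=main@B [main=B]
After op 2 (branch): HEAD=main@B [main=B work=B]
After op 3 (commit): HEAD=main@C [main=C work=B]
After op 4 (commit): HEAD=main@D [main=D work=B]
After op 5 (checkout): HEAD=work@B [main=D work=B]
After op 6 (commit): HEAD=work@E [main=D work=E]
After op 7 (merge): HEAD=work@F [main=D work=F]
After op 8 (commit): HEAD=work@G [main=D work=G]
After op 9 (checkout): HEAD=main@D [main=D work=G]
ancestors(work=G): ['A', 'B', 'C', 'D', 'E', 'F', 'G']
ancestors(main=D): ['A', 'B', 'C', 'D']
common: ['A', 'B', 'C', 'D']

Answer: D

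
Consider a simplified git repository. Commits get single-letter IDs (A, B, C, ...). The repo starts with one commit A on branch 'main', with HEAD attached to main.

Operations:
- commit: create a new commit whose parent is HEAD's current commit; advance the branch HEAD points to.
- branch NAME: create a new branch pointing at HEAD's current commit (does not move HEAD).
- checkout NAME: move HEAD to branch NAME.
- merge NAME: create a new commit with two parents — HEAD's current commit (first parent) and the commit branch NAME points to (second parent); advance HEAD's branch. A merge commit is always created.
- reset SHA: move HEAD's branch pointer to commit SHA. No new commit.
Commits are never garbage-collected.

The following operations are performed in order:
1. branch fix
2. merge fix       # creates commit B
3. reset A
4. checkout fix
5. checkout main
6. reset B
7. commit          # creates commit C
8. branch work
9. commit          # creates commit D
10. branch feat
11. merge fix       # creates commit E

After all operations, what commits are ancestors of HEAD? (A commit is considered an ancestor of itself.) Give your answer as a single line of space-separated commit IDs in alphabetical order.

After op 1 (branch): HEAD=main@A [fix=A main=A]
After op 2 (merge): HEAD=main@B [fix=A main=B]
After op 3 (reset): HEAD=main@A [fix=A main=A]
After op 4 (checkout): HEAD=fix@A [fix=A main=A]
After op 5 (checkout): HEAD=main@A [fix=A main=A]
After op 6 (reset): HEAD=main@B [fix=A main=B]
After op 7 (commit): HEAD=main@C [fix=A main=C]
After op 8 (branch): HEAD=main@C [fix=A main=C work=C]
After op 9 (commit): HEAD=main@D [fix=A main=D work=C]
After op 10 (branch): HEAD=main@D [feat=D fix=A main=D work=C]
After op 11 (merge): HEAD=main@E [feat=D fix=A main=E work=C]

Answer: A B C D E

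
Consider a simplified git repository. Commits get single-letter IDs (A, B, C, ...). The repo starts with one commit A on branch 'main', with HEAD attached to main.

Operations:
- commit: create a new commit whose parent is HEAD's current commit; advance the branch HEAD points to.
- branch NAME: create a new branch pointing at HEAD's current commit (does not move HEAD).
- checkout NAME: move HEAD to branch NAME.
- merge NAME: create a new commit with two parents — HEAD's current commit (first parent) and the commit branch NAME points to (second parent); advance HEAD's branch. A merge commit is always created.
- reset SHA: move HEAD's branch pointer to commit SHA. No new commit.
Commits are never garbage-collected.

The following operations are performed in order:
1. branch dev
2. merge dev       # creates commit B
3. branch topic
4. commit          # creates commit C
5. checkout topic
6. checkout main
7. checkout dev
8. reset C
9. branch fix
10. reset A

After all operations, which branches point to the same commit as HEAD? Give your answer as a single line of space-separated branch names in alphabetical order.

Answer: dev

Derivation:
After op 1 (branch): HEAD=main@A [dev=A main=A]
After op 2 (merge): HEAD=main@B [dev=A main=B]
After op 3 (branch): HEAD=main@B [dev=A main=B topic=B]
After op 4 (commit): HEAD=main@C [dev=A main=C topic=B]
After op 5 (checkout): HEAD=topic@B [dev=A main=C topic=B]
After op 6 (checkout): HEAD=main@C [dev=A main=C topic=B]
After op 7 (checkout): HEAD=dev@A [dev=A main=C topic=B]
After op 8 (reset): HEAD=dev@C [dev=C main=C topic=B]
After op 9 (branch): HEAD=dev@C [dev=C fix=C main=C topic=B]
After op 10 (reset): HEAD=dev@A [dev=A fix=C main=C topic=B]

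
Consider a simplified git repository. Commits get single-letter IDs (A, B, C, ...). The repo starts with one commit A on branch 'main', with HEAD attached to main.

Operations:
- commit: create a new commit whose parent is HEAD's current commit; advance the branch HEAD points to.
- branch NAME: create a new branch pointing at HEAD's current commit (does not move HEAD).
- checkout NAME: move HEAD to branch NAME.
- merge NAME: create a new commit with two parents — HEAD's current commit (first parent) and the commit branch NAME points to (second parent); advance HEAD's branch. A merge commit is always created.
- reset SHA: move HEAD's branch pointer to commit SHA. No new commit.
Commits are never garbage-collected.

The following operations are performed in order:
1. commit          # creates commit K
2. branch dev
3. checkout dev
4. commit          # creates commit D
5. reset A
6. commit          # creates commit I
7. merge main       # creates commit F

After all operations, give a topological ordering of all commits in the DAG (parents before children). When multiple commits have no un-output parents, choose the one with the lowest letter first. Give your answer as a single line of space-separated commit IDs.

Answer: A I K D F

Derivation:
After op 1 (commit): HEAD=main@K [main=K]
After op 2 (branch): HEAD=main@K [dev=K main=K]
After op 3 (checkout): HEAD=dev@K [dev=K main=K]
After op 4 (commit): HEAD=dev@D [dev=D main=K]
After op 5 (reset): HEAD=dev@A [dev=A main=K]
After op 6 (commit): HEAD=dev@I [dev=I main=K]
After op 7 (merge): HEAD=dev@F [dev=F main=K]
commit A: parents=[]
commit D: parents=['K']
commit F: parents=['I', 'K']
commit I: parents=['A']
commit K: parents=['A']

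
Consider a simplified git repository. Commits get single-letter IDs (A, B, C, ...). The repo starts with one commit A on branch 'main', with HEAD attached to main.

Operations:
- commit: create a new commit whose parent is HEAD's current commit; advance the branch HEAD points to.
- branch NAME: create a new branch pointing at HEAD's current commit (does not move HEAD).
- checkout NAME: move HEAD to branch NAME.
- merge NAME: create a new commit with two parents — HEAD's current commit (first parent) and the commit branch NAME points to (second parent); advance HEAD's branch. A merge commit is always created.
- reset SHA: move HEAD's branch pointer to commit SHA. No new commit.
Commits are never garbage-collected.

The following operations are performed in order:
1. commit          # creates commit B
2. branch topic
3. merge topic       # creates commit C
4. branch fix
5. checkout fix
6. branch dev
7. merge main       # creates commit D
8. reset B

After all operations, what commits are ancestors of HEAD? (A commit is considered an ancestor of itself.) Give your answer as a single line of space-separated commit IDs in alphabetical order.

Answer: A B

Derivation:
After op 1 (commit): HEAD=main@B [main=B]
After op 2 (branch): HEAD=main@B [main=B topic=B]
After op 3 (merge): HEAD=main@C [main=C topic=B]
After op 4 (branch): HEAD=main@C [fix=C main=C topic=B]
After op 5 (checkout): HEAD=fix@C [fix=C main=C topic=B]
After op 6 (branch): HEAD=fix@C [dev=C fix=C main=C topic=B]
After op 7 (merge): HEAD=fix@D [dev=C fix=D main=C topic=B]
After op 8 (reset): HEAD=fix@B [dev=C fix=B main=C topic=B]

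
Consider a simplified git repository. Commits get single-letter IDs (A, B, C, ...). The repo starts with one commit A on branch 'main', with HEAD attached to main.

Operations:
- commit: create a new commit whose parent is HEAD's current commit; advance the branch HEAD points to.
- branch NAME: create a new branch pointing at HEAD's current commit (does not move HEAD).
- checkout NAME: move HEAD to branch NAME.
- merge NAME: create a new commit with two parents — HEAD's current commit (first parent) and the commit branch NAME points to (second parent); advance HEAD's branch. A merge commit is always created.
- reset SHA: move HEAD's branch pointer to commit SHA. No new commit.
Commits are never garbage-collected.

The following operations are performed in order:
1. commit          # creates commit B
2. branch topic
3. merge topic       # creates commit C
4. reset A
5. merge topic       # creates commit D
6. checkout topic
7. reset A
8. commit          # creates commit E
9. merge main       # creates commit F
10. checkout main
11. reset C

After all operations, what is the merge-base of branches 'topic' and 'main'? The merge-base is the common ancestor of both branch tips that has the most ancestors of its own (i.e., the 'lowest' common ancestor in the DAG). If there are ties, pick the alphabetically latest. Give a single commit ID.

After op 1 (commit): HEAD=main@B [main=B]
After op 2 (branch): HEAD=main@B [main=B topic=B]
After op 3 (merge): HEAD=main@C [main=C topic=B]
After op 4 (reset): HEAD=main@A [main=A topic=B]
After op 5 (merge): HEAD=main@D [main=D topic=B]
After op 6 (checkout): HEAD=topic@B [main=D topic=B]
After op 7 (reset): HEAD=topic@A [main=D topic=A]
After op 8 (commit): HEAD=topic@E [main=D topic=E]
After op 9 (merge): HEAD=topic@F [main=D topic=F]
After op 10 (checkout): HEAD=main@D [main=D topic=F]
After op 11 (reset): HEAD=main@C [main=C topic=F]
ancestors(topic=F): ['A', 'B', 'D', 'E', 'F']
ancestors(main=C): ['A', 'B', 'C']
common: ['A', 'B']

Answer: B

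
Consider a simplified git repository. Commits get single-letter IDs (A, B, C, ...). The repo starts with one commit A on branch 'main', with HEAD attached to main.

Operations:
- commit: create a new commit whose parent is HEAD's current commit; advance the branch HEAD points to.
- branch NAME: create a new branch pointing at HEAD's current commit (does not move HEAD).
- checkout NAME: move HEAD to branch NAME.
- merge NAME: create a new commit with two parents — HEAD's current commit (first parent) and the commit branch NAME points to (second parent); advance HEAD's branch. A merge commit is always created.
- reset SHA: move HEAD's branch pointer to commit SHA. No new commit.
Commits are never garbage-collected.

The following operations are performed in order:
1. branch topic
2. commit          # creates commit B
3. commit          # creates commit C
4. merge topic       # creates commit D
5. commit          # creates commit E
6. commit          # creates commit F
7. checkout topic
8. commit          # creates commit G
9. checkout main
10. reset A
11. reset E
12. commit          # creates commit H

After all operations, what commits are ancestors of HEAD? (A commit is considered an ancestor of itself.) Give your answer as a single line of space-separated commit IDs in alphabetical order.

After op 1 (branch): HEAD=main@A [main=A topic=A]
After op 2 (commit): HEAD=main@B [main=B topic=A]
After op 3 (commit): HEAD=main@C [main=C topic=A]
After op 4 (merge): HEAD=main@D [main=D topic=A]
After op 5 (commit): HEAD=main@E [main=E topic=A]
After op 6 (commit): HEAD=main@F [main=F topic=A]
After op 7 (checkout): HEAD=topic@A [main=F topic=A]
After op 8 (commit): HEAD=topic@G [main=F topic=G]
After op 9 (checkout): HEAD=main@F [main=F topic=G]
After op 10 (reset): HEAD=main@A [main=A topic=G]
After op 11 (reset): HEAD=main@E [main=E topic=G]
After op 12 (commit): HEAD=main@H [main=H topic=G]

Answer: A B C D E H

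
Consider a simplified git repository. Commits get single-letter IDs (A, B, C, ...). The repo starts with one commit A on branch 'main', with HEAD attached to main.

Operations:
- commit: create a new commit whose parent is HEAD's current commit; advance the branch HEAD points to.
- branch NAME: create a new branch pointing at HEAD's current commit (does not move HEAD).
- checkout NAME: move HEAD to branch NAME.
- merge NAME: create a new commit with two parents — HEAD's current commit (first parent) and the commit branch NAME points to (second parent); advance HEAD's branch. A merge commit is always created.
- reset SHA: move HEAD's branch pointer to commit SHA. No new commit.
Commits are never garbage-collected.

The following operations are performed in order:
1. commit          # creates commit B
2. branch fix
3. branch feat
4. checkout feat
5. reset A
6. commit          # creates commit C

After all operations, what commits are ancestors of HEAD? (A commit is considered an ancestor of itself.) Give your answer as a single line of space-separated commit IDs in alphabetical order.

Answer: A C

Derivation:
After op 1 (commit): HEAD=main@B [main=B]
After op 2 (branch): HEAD=main@B [fix=B main=B]
After op 3 (branch): HEAD=main@B [feat=B fix=B main=B]
After op 4 (checkout): HEAD=feat@B [feat=B fix=B main=B]
After op 5 (reset): HEAD=feat@A [feat=A fix=B main=B]
After op 6 (commit): HEAD=feat@C [feat=C fix=B main=B]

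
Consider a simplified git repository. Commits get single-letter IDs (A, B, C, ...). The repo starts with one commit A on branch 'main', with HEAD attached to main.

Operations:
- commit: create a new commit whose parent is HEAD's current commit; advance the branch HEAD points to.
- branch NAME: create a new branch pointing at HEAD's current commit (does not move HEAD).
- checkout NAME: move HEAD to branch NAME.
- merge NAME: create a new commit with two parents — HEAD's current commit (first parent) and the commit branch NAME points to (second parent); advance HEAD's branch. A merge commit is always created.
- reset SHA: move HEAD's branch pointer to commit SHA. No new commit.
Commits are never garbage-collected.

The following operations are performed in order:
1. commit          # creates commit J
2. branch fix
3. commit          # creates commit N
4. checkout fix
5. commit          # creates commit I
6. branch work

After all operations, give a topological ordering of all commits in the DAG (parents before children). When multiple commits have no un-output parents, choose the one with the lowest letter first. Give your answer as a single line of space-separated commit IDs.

Answer: A J I N

Derivation:
After op 1 (commit): HEAD=main@J [main=J]
After op 2 (branch): HEAD=main@J [fix=J main=J]
After op 3 (commit): HEAD=main@N [fix=J main=N]
After op 4 (checkout): HEAD=fix@J [fix=J main=N]
After op 5 (commit): HEAD=fix@I [fix=I main=N]
After op 6 (branch): HEAD=fix@I [fix=I main=N work=I]
commit A: parents=[]
commit I: parents=['J']
commit J: parents=['A']
commit N: parents=['J']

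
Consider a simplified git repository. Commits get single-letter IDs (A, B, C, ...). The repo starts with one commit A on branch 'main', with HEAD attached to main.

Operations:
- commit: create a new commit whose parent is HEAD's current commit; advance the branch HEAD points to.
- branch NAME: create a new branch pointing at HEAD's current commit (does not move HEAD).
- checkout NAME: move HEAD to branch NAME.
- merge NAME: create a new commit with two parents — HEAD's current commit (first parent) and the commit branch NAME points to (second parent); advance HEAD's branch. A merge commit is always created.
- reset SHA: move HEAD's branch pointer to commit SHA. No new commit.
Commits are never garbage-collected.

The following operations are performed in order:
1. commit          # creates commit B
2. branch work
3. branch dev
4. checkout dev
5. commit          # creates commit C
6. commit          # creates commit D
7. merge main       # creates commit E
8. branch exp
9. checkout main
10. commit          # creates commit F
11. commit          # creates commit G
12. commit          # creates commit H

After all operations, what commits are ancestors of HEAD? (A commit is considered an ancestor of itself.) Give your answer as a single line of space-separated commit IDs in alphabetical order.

Answer: A B F G H

Derivation:
After op 1 (commit): HEAD=main@B [main=B]
After op 2 (branch): HEAD=main@B [main=B work=B]
After op 3 (branch): HEAD=main@B [dev=B main=B work=B]
After op 4 (checkout): HEAD=dev@B [dev=B main=B work=B]
After op 5 (commit): HEAD=dev@C [dev=C main=B work=B]
After op 6 (commit): HEAD=dev@D [dev=D main=B work=B]
After op 7 (merge): HEAD=dev@E [dev=E main=B work=B]
After op 8 (branch): HEAD=dev@E [dev=E exp=E main=B work=B]
After op 9 (checkout): HEAD=main@B [dev=E exp=E main=B work=B]
After op 10 (commit): HEAD=main@F [dev=E exp=E main=F work=B]
After op 11 (commit): HEAD=main@G [dev=E exp=E main=G work=B]
After op 12 (commit): HEAD=main@H [dev=E exp=E main=H work=B]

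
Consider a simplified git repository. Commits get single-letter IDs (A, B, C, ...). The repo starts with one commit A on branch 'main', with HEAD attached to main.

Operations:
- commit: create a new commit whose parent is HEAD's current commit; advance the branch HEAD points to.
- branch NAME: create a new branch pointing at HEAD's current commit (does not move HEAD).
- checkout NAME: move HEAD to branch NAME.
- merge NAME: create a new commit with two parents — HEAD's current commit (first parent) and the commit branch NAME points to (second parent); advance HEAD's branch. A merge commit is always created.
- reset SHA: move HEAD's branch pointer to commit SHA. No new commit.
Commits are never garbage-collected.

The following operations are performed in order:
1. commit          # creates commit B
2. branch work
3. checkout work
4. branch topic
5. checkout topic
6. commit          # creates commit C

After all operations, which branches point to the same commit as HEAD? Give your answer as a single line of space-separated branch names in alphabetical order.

Answer: topic

Derivation:
After op 1 (commit): HEAD=main@B [main=B]
After op 2 (branch): HEAD=main@B [main=B work=B]
After op 3 (checkout): HEAD=work@B [main=B work=B]
After op 4 (branch): HEAD=work@B [main=B topic=B work=B]
After op 5 (checkout): HEAD=topic@B [main=B topic=B work=B]
After op 6 (commit): HEAD=topic@C [main=B topic=C work=B]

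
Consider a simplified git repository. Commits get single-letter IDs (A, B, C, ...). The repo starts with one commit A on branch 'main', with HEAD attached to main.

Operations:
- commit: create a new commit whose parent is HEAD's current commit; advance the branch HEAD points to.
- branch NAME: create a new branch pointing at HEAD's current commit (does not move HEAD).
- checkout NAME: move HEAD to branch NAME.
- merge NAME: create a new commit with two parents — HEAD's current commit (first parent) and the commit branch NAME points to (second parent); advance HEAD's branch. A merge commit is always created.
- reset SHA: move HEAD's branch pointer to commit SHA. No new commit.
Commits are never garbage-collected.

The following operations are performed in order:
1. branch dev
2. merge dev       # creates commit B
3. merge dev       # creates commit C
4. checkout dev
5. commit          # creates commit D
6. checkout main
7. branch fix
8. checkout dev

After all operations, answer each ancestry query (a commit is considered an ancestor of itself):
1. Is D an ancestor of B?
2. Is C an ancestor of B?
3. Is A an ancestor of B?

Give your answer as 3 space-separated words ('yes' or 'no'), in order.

Answer: no no yes

Derivation:
After op 1 (branch): HEAD=main@A [dev=A main=A]
After op 2 (merge): HEAD=main@B [dev=A main=B]
After op 3 (merge): HEAD=main@C [dev=A main=C]
After op 4 (checkout): HEAD=dev@A [dev=A main=C]
After op 5 (commit): HEAD=dev@D [dev=D main=C]
After op 6 (checkout): HEAD=main@C [dev=D main=C]
After op 7 (branch): HEAD=main@C [dev=D fix=C main=C]
After op 8 (checkout): HEAD=dev@D [dev=D fix=C main=C]
ancestors(B) = {A,B}; D in? no
ancestors(B) = {A,B}; C in? no
ancestors(B) = {A,B}; A in? yes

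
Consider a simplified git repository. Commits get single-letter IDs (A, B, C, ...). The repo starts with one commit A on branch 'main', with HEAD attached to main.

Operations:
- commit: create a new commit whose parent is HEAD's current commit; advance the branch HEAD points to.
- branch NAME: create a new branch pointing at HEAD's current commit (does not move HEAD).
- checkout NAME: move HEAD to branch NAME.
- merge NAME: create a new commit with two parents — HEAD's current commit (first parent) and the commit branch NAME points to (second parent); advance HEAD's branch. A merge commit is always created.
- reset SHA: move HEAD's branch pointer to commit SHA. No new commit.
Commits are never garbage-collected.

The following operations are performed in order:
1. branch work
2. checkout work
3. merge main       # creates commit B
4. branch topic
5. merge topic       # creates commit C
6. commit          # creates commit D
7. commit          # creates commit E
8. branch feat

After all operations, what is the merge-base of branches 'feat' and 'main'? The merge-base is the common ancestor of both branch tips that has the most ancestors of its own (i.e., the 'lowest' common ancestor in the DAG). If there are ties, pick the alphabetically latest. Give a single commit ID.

After op 1 (branch): HEAD=main@A [main=A work=A]
After op 2 (checkout): HEAD=work@A [main=A work=A]
After op 3 (merge): HEAD=work@B [main=A work=B]
After op 4 (branch): HEAD=work@B [main=A topic=B work=B]
After op 5 (merge): HEAD=work@C [main=A topic=B work=C]
After op 6 (commit): HEAD=work@D [main=A topic=B work=D]
After op 7 (commit): HEAD=work@E [main=A topic=B work=E]
After op 8 (branch): HEAD=work@E [feat=E main=A topic=B work=E]
ancestors(feat=E): ['A', 'B', 'C', 'D', 'E']
ancestors(main=A): ['A']
common: ['A']

Answer: A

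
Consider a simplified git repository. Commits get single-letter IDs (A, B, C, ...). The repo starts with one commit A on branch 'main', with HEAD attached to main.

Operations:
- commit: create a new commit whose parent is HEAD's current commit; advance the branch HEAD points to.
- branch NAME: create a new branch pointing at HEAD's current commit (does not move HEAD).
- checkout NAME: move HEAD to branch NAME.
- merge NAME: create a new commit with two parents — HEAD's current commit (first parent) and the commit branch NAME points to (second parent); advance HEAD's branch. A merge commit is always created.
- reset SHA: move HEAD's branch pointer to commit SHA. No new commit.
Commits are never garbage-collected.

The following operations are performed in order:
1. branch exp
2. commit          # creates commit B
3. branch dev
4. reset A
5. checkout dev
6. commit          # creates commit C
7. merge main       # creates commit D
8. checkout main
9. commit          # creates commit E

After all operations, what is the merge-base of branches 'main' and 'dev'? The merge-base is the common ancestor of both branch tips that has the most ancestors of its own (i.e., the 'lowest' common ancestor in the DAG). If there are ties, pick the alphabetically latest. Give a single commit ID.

Answer: A

Derivation:
After op 1 (branch): HEAD=main@A [exp=A main=A]
After op 2 (commit): HEAD=main@B [exp=A main=B]
After op 3 (branch): HEAD=main@B [dev=B exp=A main=B]
After op 4 (reset): HEAD=main@A [dev=B exp=A main=A]
After op 5 (checkout): HEAD=dev@B [dev=B exp=A main=A]
After op 6 (commit): HEAD=dev@C [dev=C exp=A main=A]
After op 7 (merge): HEAD=dev@D [dev=D exp=A main=A]
After op 8 (checkout): HEAD=main@A [dev=D exp=A main=A]
After op 9 (commit): HEAD=main@E [dev=D exp=A main=E]
ancestors(main=E): ['A', 'E']
ancestors(dev=D): ['A', 'B', 'C', 'D']
common: ['A']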